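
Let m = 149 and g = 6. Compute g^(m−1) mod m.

6^1 ≡ 6 (mod 149)
6^2 ≡ 6^2 = 36 ≡ 36 (mod 149)
6^4 ≡ 36^2 = 1296 ≡ 104 (mod 149)
6^8 ≡ 104^2 = 10816 ≡ 88 (mod 149)
6^16 ≡ 88^2 = 7744 ≡ 145 (mod 149)
6^32 ≡ 145^2 = 21025 ≡ 16 (mod 149)
6^64 ≡ 16^2 = 256 ≡ 107 (mod 149)
6^128 ≡ 107^2 = 11449 ≡ 125 (mod 149)
148 = 128 + 16 + 4 in binary powers of 2.
So 6^148 ≡ 125 · 145 · 104 ≡ 1 (mod 149).
Since the result is 1, base 6 gives no evidence that 149 is composite.

1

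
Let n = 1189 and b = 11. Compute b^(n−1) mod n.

11^1 ≡ 11 (mod 1189)
11^2 ≡ 11^2 = 121 ≡ 121 (mod 1189)
11^4 ≡ 121^2 = 14641 ≡ 373 (mod 1189)
11^8 ≡ 373^2 = 139129 ≡ 16 (mod 1189)
11^16 ≡ 16^2 = 256 ≡ 256 (mod 1189)
11^32 ≡ 256^2 = 65536 ≡ 141 (mod 1189)
11^64 ≡ 141^2 = 19881 ≡ 857 (mod 1189)
11^128 ≡ 857^2 = 734449 ≡ 836 (mod 1189)
11^256 ≡ 836^2 = 698896 ≡ 953 (mod 1189)
11^512 ≡ 953^2 = 908209 ≡ 1002 (mod 1189)
11^1024 ≡ 1002^2 = 1004004 ≡ 488 (mod 1189)
1188 = 1024 + 128 + 32 + 4 in binary powers of 2.
So 11^1188 ≡ 488 · 836 · 141 · 373 ≡ 1009 (mod 1189).
Since 1009 ≠ 1, base 11 is a Fermat witness: 1189 is composite.

1009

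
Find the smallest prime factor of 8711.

31

8711 is odd.
Digit sum 17, not divisible by 3.
Ends in 1: not divisible by 5.
7: 8711 = 7·1244 + 3
11: 8711 = 11·791 + 10
13: 8711 = 13·670 + 1
17: 8711 = 17·512 + 7
19: 8711 = 19·458 + 9
23: 8711 = 23·378 + 17
29: 8711 = 29·300 + 11
31: 8711 = 31·281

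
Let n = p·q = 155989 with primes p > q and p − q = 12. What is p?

401

Since p = q + 12, we have 155989 = q(q + 12), so q² + 12q − 155989 = 0.
Discriminant: 12² + 4·155989 = 144 + 623956 = 624100; √624100 = 790.
q = (−12 + 790)/2 = 389, and p = q + 12 = 401.
Check: 389 · 401 = 155989.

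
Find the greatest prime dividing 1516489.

1516489 = 13 · 116653
116653 = 31 · 3763
3763 = 53 · 71
71 is prime.
So 1516489 = 13 · 31 · 53 · 71; the largest prime factor is 71.

71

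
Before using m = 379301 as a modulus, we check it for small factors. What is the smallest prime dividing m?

13

379301 is odd.
Digit sum 23, not divisible by 3.
Ends in 1: not divisible by 5.
7: 379301 = 7·54185 + 6
11: 379301 = 11·34481 + 10
13: 379301 = 13·29177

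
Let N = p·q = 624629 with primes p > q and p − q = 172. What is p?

881

Since p = q + 172, we have 624629 = q(q + 172), so q² + 172q − 624629 = 0.
Discriminant: 172² + 4·624629 = 29584 + 2498516 = 2528100; √2528100 = 1590.
q = (−172 + 1590)/2 = 709, and p = q + 172 = 881.
Check: 709 · 881 = 624629.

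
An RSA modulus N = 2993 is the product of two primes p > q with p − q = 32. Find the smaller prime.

41

Since p = q + 32, we have 2993 = q(q + 32), so q² + 32q − 2993 = 0.
Discriminant: 32² + 4·2993 = 1024 + 11972 = 12996; √12996 = 114.
q = (−32 + 114)/2 = 41, and p = q + 32 = 73.
Check: 41 · 73 = 2993.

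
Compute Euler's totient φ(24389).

Factor: 24389 = 29^3.
φ(24389) = 29^2·(29−1) = 23548.

23548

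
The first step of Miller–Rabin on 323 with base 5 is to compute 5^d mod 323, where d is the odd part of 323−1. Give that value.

323 − 1 = 322 = 2^1 · 161, so d = 161.
5^1 ≡ 5 (mod 323)
5^2 ≡ 5^2 = 25 ≡ 25 (mod 323)
5^4 ≡ 25^2 = 625 ≡ 302 (mod 323)
5^8 ≡ 302^2 = 91204 ≡ 118 (mod 323)
5^16 ≡ 118^2 = 13924 ≡ 35 (mod 323)
5^32 ≡ 35^2 = 1225 ≡ 256 (mod 323)
5^64 ≡ 256^2 = 65536 ≡ 290 (mod 323)
5^128 ≡ 290^2 = 84100 ≡ 120 (mod 323)
161 = 128 + 32 + 1 in binary powers of 2.
So 5^161 ≡ 120 · 256 · 5 ≡ 175 (mod 323).
Squaring chain: 175; never reaches −1, so base 5 is a Miller–Rabin witness that 323 is composite.

175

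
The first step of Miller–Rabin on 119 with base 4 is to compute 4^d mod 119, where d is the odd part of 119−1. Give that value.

30

119 − 1 = 118 = 2^1 · 59, so d = 59.
4^1 ≡ 4 (mod 119)
4^2 ≡ 4^2 = 16 ≡ 16 (mod 119)
4^4 ≡ 16^2 = 256 ≡ 18 (mod 119)
4^8 ≡ 18^2 = 324 ≡ 86 (mod 119)
4^16 ≡ 86^2 = 7396 ≡ 18 (mod 119)
4^32 ≡ 18^2 = 324 ≡ 86 (mod 119)
59 = 32 + 16 + 8 + 2 + 1 in binary powers of 2.
So 4^59 ≡ 86 · 18 · 86 · 16 · 4 ≡ 30 (mod 119).
Squaring chain: 30; never reaches −1, so base 4 is a Miller–Rabin witness that 119 is composite.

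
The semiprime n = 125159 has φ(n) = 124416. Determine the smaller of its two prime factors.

φ(n) = (p−1)(q−1) = n − (p+q) + 1, so p + q = 125159 − 124416 + 1 = 744.
p and q are the roots of t² − 744t + 125159 = 0.
Discriminant: 744² − 4·125159 = 553536 − 500636 = 52900; √52900 = 230.
q = (744 − 230)/2 = 257, p = (744 + 230)/2 = 487.
Check: 257 · 487 = 125159.

257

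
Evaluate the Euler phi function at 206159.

Factor: 206159 = 17 · 67 · 181.
φ(206159) = (17−1) · (67−1) · (181−1) = 16 · 66 · 180 = 190080.

190080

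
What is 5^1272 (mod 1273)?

600

5^1 ≡ 5 (mod 1273)
5^2 ≡ 5^2 = 25 ≡ 25 (mod 1273)
5^4 ≡ 25^2 = 625 ≡ 625 (mod 1273)
5^8 ≡ 625^2 = 390625 ≡ 1087 (mod 1273)
5^16 ≡ 1087^2 = 1181569 ≡ 225 (mod 1273)
5^32 ≡ 225^2 = 50625 ≡ 978 (mod 1273)
5^64 ≡ 978^2 = 956484 ≡ 461 (mod 1273)
5^128 ≡ 461^2 = 212521 ≡ 1203 (mod 1273)
5^256 ≡ 1203^2 = 1447209 ≡ 1081 (mod 1273)
5^512 ≡ 1081^2 = 1168561 ≡ 1220 (mod 1273)
5^1024 ≡ 1220^2 = 1488400 ≡ 263 (mod 1273)
1272 = 1024 + 128 + 64 + 32 + 16 + 8 in binary powers of 2.
So 5^1272 ≡ 263 · 1203 · 461 · 978 · 225 · 1087 ≡ 600 (mod 1273).
Since 600 ≠ 1, base 5 is a Fermat witness: 1273 is composite.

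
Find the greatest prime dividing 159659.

79

159659 = 43 · 3713
3713 = 47 · 79
79 is prime.
So 159659 = 43 · 47 · 79; the largest prime factor is 79.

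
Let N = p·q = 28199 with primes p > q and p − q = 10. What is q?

163

Since p = q + 10, we have 28199 = q(q + 10), so q² + 10q − 28199 = 0.
Discriminant: 10² + 4·28199 = 100 + 112796 = 112896; √112896 = 336.
q = (−10 + 336)/2 = 163, and p = q + 10 = 173.
Check: 163 · 173 = 28199.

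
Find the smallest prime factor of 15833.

15833 is odd.
Digit sum 20, not divisible by 3.
Ends in 3: not divisible by 5.
7: 15833 = 7·2261 + 6
11: 15833 = 11·1439 + 4
13: 15833 = 13·1217 + 12
17: 15833 = 17·931 + 6
19: 15833 = 19·833 + 6
23: 15833 = 23·688 + 9
29: 15833 = 29·545 + 28
31: 15833 = 31·510 + 23
37: 15833 = 37·427 + 34
41: 15833 = 41·386 + 7
43: 15833 = 43·368 + 9
47: 15833 = 47·336 + 41
53: 15833 = 53·298 + 39
59: 15833 = 59·268 + 21
61: 15833 = 61·259 + 34
67: 15833 = 67·236 + 21
71: 15833 = 71·223

71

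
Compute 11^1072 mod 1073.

11^1 ≡ 11 (mod 1073)
11^2 ≡ 11^2 = 121 ≡ 121 (mod 1073)
11^4 ≡ 121^2 = 14641 ≡ 692 (mod 1073)
11^8 ≡ 692^2 = 478864 ≡ 306 (mod 1073)
11^16 ≡ 306^2 = 93636 ≡ 285 (mod 1073)
11^32 ≡ 285^2 = 81225 ≡ 750 (mod 1073)
11^64 ≡ 750^2 = 562500 ≡ 248 (mod 1073)
11^128 ≡ 248^2 = 61504 ≡ 343 (mod 1073)
11^256 ≡ 343^2 = 117649 ≡ 692 (mod 1073)
11^512 ≡ 692^2 = 478864 ≡ 306 (mod 1073)
11^1024 ≡ 306^2 = 93636 ≡ 285 (mod 1073)
1072 = 1024 + 32 + 16 in binary powers of 2.
So 11^1072 ≡ 285 · 750 · 285 ≡ 248 (mod 1073).
Since 248 ≠ 1, base 11 is a Fermat witness: 1073 is composite.

248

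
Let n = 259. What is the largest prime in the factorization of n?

37

259 = 7 · 37
37 is prime.
So 259 = 7 · 37; the largest prime factor is 37.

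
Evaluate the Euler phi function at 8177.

6912

Factor: 8177 = 13 · 17 · 37.
φ(8177) = (13−1) · (17−1) · (37−1) = 12 · 16 · 36 = 6912.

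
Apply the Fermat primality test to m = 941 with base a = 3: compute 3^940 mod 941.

1

3^1 ≡ 3 (mod 941)
3^2 ≡ 3^2 = 9 ≡ 9 (mod 941)
3^4 ≡ 9^2 = 81 ≡ 81 (mod 941)
3^8 ≡ 81^2 = 6561 ≡ 915 (mod 941)
3^16 ≡ 915^2 = 837225 ≡ 676 (mod 941)
3^32 ≡ 676^2 = 456976 ≡ 591 (mod 941)
3^64 ≡ 591^2 = 349281 ≡ 170 (mod 941)
3^128 ≡ 170^2 = 28900 ≡ 670 (mod 941)
3^256 ≡ 670^2 = 448900 ≡ 43 (mod 941)
3^512 ≡ 43^2 = 1849 ≡ 908 (mod 941)
940 = 512 + 256 + 128 + 32 + 8 + 4 in binary powers of 2.
So 3^940 ≡ 908 · 43 · 670 · 591 · 915 · 81 ≡ 1 (mod 941).
Since the result is 1, base 3 gives no evidence that 941 is composite.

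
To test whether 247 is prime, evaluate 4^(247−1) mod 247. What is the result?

235

4^1 ≡ 4 (mod 247)
4^2 ≡ 4^2 = 16 ≡ 16 (mod 247)
4^4 ≡ 16^2 = 256 ≡ 9 (mod 247)
4^8 ≡ 9^2 = 81 ≡ 81 (mod 247)
4^16 ≡ 81^2 = 6561 ≡ 139 (mod 247)
4^32 ≡ 139^2 = 19321 ≡ 55 (mod 247)
4^64 ≡ 55^2 = 3025 ≡ 61 (mod 247)
4^128 ≡ 61^2 = 3721 ≡ 16 (mod 247)
246 = 128 + 64 + 32 + 16 + 4 + 2 in binary powers of 2.
So 4^246 ≡ 16 · 61 · 55 · 139 · 9 · 16 ≡ 235 (mod 247).
Since 235 ≠ 1, base 4 is a Fermat witness: 247 is composite.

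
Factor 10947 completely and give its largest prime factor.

89

10947 = 3 · 3649
3649 = 41 · 89
89 is prime.
So 10947 = 3 · 41 · 89; the largest prime factor is 89.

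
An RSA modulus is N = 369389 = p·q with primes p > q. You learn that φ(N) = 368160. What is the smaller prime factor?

φ(n) = (p−1)(q−1) = n − (p+q) + 1, so p + q = 369389 − 368160 + 1 = 1230.
p and q are the roots of t² − 1230t + 369389 = 0.
Discriminant: 1230² − 4·369389 = 1512900 − 1477556 = 35344; √35344 = 188.
q = (1230 − 188)/2 = 521, p = (1230 + 188)/2 = 709.
Check: 521 · 709 = 369389.

521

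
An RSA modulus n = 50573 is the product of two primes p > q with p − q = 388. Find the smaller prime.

Since p = q + 388, we have 50573 = q(q + 388), so q² + 388q − 50573 = 0.
Discriminant: 388² + 4·50573 = 150544 + 202292 = 352836; √352836 = 594.
q = (−388 + 594)/2 = 103, and p = q + 388 = 491.
Check: 103 · 491 = 50573.

103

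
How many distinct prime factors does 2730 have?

5

2730 = 2 · 1365
1365 = 3 · 455
455 = 5 · 91
91 = 7 · 13
2730 = 2 · 3 · 5 · 7 · 13, which has 5 distinct prime factors.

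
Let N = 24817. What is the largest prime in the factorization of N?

24817 = 13 · 1909
1909 = 23 · 83
83 is prime.
So 24817 = 13 · 23 · 83; the largest prime factor is 83.

83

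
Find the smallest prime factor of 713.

713 is odd.
Digit sum 11, not divisible by 3.
Ends in 3: not divisible by 5.
7: 713 = 7·101 + 6
11: 713 = 11·64 + 9
13: 713 = 13·54 + 11
17: 713 = 17·41 + 16
19: 713 = 19·37 + 10
23: 713 = 23·31

23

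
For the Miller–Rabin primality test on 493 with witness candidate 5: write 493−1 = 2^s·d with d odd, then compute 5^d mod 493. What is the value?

493 − 1 = 492 = 2^2 · 123, so d = 123.
5^1 ≡ 5 (mod 493)
5^2 ≡ 5^2 = 25 ≡ 25 (mod 493)
5^4 ≡ 25^2 = 625 ≡ 132 (mod 493)
5^8 ≡ 132^2 = 17424 ≡ 169 (mod 493)
5^16 ≡ 169^2 = 28561 ≡ 460 (mod 493)
5^32 ≡ 460^2 = 211600 ≡ 103 (mod 493)
5^64 ≡ 103^2 = 10609 ≡ 256 (mod 493)
123 = 64 + 32 + 16 + 8 + 2 + 1 in binary powers of 2.
So 5^123 ≡ 256 · 103 · 460 · 169 · 25 · 5 ≡ 419 (mod 493).
Squaring chain: 419 → 53; never reaches −1, so base 5 is a Miller–Rabin witness that 493 is composite.

419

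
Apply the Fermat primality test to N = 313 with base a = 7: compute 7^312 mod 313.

7^1 ≡ 7 (mod 313)
7^2 ≡ 7^2 = 49 ≡ 49 (mod 313)
7^4 ≡ 49^2 = 2401 ≡ 210 (mod 313)
7^8 ≡ 210^2 = 44100 ≡ 280 (mod 313)
7^16 ≡ 280^2 = 78400 ≡ 150 (mod 313)
7^32 ≡ 150^2 = 22500 ≡ 277 (mod 313)
7^64 ≡ 277^2 = 76729 ≡ 44 (mod 313)
7^128 ≡ 44^2 = 1936 ≡ 58 (mod 313)
7^256 ≡ 58^2 = 3364 ≡ 234 (mod 313)
312 = 256 + 32 + 16 + 8 in binary powers of 2.
So 7^312 ≡ 234 · 277 · 150 · 280 ≡ 1 (mod 313).
Since the result is 1, base 7 gives no evidence that 313 is composite.

1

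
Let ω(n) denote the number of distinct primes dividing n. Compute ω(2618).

4

2618 = 2 · 1309
1309 = 7 · 187
187 = 11 · 17
2618 = 2 · 7 · 11 · 17, which has 4 distinct prime factors.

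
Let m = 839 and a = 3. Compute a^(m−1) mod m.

1

3^1 ≡ 3 (mod 839)
3^2 ≡ 3^2 = 9 ≡ 9 (mod 839)
3^4 ≡ 9^2 = 81 ≡ 81 (mod 839)
3^8 ≡ 81^2 = 6561 ≡ 688 (mod 839)
3^16 ≡ 688^2 = 473344 ≡ 148 (mod 839)
3^32 ≡ 148^2 = 21904 ≡ 90 (mod 839)
3^64 ≡ 90^2 = 8100 ≡ 549 (mod 839)
3^128 ≡ 549^2 = 301401 ≡ 200 (mod 839)
3^256 ≡ 200^2 = 40000 ≡ 567 (mod 839)
3^512 ≡ 567^2 = 321489 ≡ 152 (mod 839)
838 = 512 + 256 + 64 + 4 + 2 in binary powers of 2.
So 3^838 ≡ 152 · 567 · 549 · 81 · 9 ≡ 1 (mod 839).
Since the result is 1, base 3 gives no evidence that 839 is composite.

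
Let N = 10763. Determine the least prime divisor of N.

10763 is odd.
Digit sum 17, not divisible by 3.
Ends in 3: not divisible by 5.
7: 10763 = 7·1537 + 4
11: 10763 = 11·978 + 5
13: 10763 = 13·827 + 12
17: 10763 = 17·633 + 2
19: 10763 = 19·566 + 9
23: 10763 = 23·467 + 22
29: 10763 = 29·371 + 4
31: 10763 = 31·347 + 6
37: 10763 = 37·290 + 33
41: 10763 = 41·262 + 21
43: 10763 = 43·250 + 13
47: 10763 = 47·229

47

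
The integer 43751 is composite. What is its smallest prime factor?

43751 is odd.
Digit sum 20, not divisible by 3.
Ends in 1: not divisible by 5.
7: 43751 = 7·6250 + 1
11: 43751 = 11·3977 + 4
13: 43751 = 13·3365 + 6
17: 43751 = 17·2573 + 10
19: 43751 = 19·2302 + 13
23: 43751 = 23·1902 + 5
29: 43751 = 29·1508 + 19
31: 43751 = 31·1411 + 10
37: 43751 = 37·1182 + 17
41: 43751 = 41·1067 + 4
43: 43751 = 43·1017 + 20
47: 43751 = 47·930 + 41
53: 43751 = 53·825 + 26
59: 43751 = 59·741 + 32
61: 43751 = 61·717 + 14
67: 43751 = 67·653

67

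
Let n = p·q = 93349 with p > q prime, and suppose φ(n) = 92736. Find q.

φ(n) = (p−1)(q−1) = n − (p+q) + 1, so p + q = 93349 − 92736 + 1 = 614.
p and q are the roots of t² − 614t + 93349 = 0.
Discriminant: 614² − 4·93349 = 376996 − 373396 = 3600; √3600 = 60.
q = (614 − 60)/2 = 277, p = (614 + 60)/2 = 337.
Check: 277 · 337 = 93349.

277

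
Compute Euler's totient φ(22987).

Factor: 22987 = 127 · 181.
φ(22987) = (127−1) · (181−1) = 126 · 180 = 22680.

22680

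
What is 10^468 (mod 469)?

10^1 ≡ 10 (mod 469)
10^2 ≡ 10^2 = 100 ≡ 100 (mod 469)
10^4 ≡ 100^2 = 10000 ≡ 151 (mod 469)
10^8 ≡ 151^2 = 22801 ≡ 289 (mod 469)
10^16 ≡ 289^2 = 83521 ≡ 39 (mod 469)
10^32 ≡ 39^2 = 1521 ≡ 114 (mod 469)
10^64 ≡ 114^2 = 12996 ≡ 333 (mod 469)
10^128 ≡ 333^2 = 110889 ≡ 205 (mod 469)
10^256 ≡ 205^2 = 42025 ≡ 284 (mod 469)
468 = 256 + 128 + 64 + 16 + 4 in binary powers of 2.
So 10^468 ≡ 284 · 205 · 333 · 39 · 151 ≡ 92 (mod 469).
Since 92 ≠ 1, base 10 is a Fermat witness: 469 is composite.

92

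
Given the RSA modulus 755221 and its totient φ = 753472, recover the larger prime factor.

φ(n) = (p−1)(q−1) = n − (p+q) + 1, so p + q = 755221 − 753472 + 1 = 1750.
p and q are the roots of t² − 1750t + 755221 = 0.
Discriminant: 1750² − 4·755221 = 3062500 − 3020884 = 41616; √41616 = 204.
q = (1750 − 204)/2 = 773, p = (1750 + 204)/2 = 977.
Check: 773 · 977 = 755221.

977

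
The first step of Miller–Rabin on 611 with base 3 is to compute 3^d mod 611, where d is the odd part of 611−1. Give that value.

611 − 1 = 610 = 2^1 · 305, so d = 305.
3^1 ≡ 3 (mod 611)
3^2 ≡ 3^2 = 9 ≡ 9 (mod 611)
3^4 ≡ 9^2 = 81 ≡ 81 (mod 611)
3^8 ≡ 81^2 = 6561 ≡ 451 (mod 611)
3^16 ≡ 451^2 = 203401 ≡ 549 (mod 611)
3^32 ≡ 549^2 = 301401 ≡ 178 (mod 611)
3^64 ≡ 178^2 = 31684 ≡ 523 (mod 611)
3^128 ≡ 523^2 = 273529 ≡ 412 (mod 611)
3^256 ≡ 412^2 = 169744 ≡ 497 (mod 611)
305 = 256 + 32 + 16 + 1 in binary powers of 2.
So 3^305 ≡ 497 · 178 · 549 · 3 ≡ 165 (mod 611).
Squaring chain: 165; never reaches −1, so base 3 is a Miller–Rabin witness that 611 is composite.

165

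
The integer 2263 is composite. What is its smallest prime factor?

31

2263 is odd.
Digit sum 13, not divisible by 3.
Ends in 3: not divisible by 5.
7: 2263 = 7·323 + 2
11: 2263 = 11·205 + 8
13: 2263 = 13·174 + 1
17: 2263 = 17·133 + 2
19: 2263 = 19·119 + 2
23: 2263 = 23·98 + 9
29: 2263 = 29·78 + 1
31: 2263 = 31·73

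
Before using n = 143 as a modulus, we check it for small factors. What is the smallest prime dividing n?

143 is odd.
Digit sum 8, not divisible by 3.
Ends in 3: not divisible by 5.
7: 143 = 7·20 + 3
11: 143 = 11·13

11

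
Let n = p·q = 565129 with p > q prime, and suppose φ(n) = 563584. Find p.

φ(n) = (p−1)(q−1) = n − (p+q) + 1, so p + q = 565129 − 563584 + 1 = 1546.
p and q are the roots of t² − 1546t + 565129 = 0.
Discriminant: 1546² − 4·565129 = 2390116 − 2260516 = 129600; √129600 = 360.
q = (1546 − 360)/2 = 593, p = (1546 + 360)/2 = 953.
Check: 593 · 953 = 565129.

953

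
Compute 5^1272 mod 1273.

600

5^1 ≡ 5 (mod 1273)
5^2 ≡ 5^2 = 25 ≡ 25 (mod 1273)
5^4 ≡ 25^2 = 625 ≡ 625 (mod 1273)
5^8 ≡ 625^2 = 390625 ≡ 1087 (mod 1273)
5^16 ≡ 1087^2 = 1181569 ≡ 225 (mod 1273)
5^32 ≡ 225^2 = 50625 ≡ 978 (mod 1273)
5^64 ≡ 978^2 = 956484 ≡ 461 (mod 1273)
5^128 ≡ 461^2 = 212521 ≡ 1203 (mod 1273)
5^256 ≡ 1203^2 = 1447209 ≡ 1081 (mod 1273)
5^512 ≡ 1081^2 = 1168561 ≡ 1220 (mod 1273)
5^1024 ≡ 1220^2 = 1488400 ≡ 263 (mod 1273)
1272 = 1024 + 128 + 64 + 32 + 16 + 8 in binary powers of 2.
So 5^1272 ≡ 263 · 1203 · 461 · 978 · 225 · 1087 ≡ 600 (mod 1273).
Since 600 ≠ 1, base 5 is a Fermat witness: 1273 is composite.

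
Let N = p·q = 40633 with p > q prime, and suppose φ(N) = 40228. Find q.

φ(n) = (p−1)(q−1) = n − (p+q) + 1, so p + q = 40633 − 40228 + 1 = 406.
p and q are the roots of t² − 406t + 40633 = 0.
Discriminant: 406² − 4·40633 = 164836 − 162532 = 2304; √2304 = 48.
q = (406 − 48)/2 = 179, p = (406 + 48)/2 = 227.
Check: 179 · 227 = 40633.

179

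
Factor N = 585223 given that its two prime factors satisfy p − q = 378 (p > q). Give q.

599

Since p = q + 378, we have 585223 = q(q + 378), so q² + 378q − 585223 = 0.
Discriminant: 378² + 4·585223 = 142884 + 2340892 = 2483776; √2483776 = 1576.
q = (−378 + 1576)/2 = 599, and p = q + 378 = 977.
Check: 599 · 977 = 585223.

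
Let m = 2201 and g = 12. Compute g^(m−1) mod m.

676

12^1 ≡ 12 (mod 2201)
12^2 ≡ 12^2 = 144 ≡ 144 (mod 2201)
12^4 ≡ 144^2 = 20736 ≡ 927 (mod 2201)
12^8 ≡ 927^2 = 859329 ≡ 939 (mod 2201)
12^16 ≡ 939^2 = 881721 ≡ 1321 (mod 2201)
12^32 ≡ 1321^2 = 1745041 ≡ 1849 (mod 2201)
12^64 ≡ 1849^2 = 3418801 ≡ 648 (mod 2201)
12^128 ≡ 648^2 = 419904 ≡ 1714 (mod 2201)
12^256 ≡ 1714^2 = 2937796 ≡ 1662 (mod 2201)
12^512 ≡ 1662^2 = 2762244 ≡ 2190 (mod 2201)
12^1024 ≡ 2190^2 = 4796100 ≡ 121 (mod 2201)
12^2048 ≡ 121^2 = 14641 ≡ 1435 (mod 2201)
2200 = 2048 + 128 + 16 + 8 in binary powers of 2.
So 12^2200 ≡ 1435 · 1714 · 1321 · 939 ≡ 676 (mod 2201).
Since 676 ≠ 1, base 12 is a Fermat witness: 2201 is composite.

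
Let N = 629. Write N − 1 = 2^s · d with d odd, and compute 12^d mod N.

629 − 1 = 628 = 2^2 · 157, so d = 157.
12^1 ≡ 12 (mod 629)
12^2 ≡ 12^2 = 144 ≡ 144 (mod 629)
12^4 ≡ 144^2 = 20736 ≡ 608 (mod 629)
12^8 ≡ 608^2 = 369664 ≡ 441 (mod 629)
12^16 ≡ 441^2 = 194481 ≡ 120 (mod 629)
12^32 ≡ 120^2 = 14400 ≡ 562 (mod 629)
12^64 ≡ 562^2 = 315844 ≡ 86 (mod 629)
12^128 ≡ 86^2 = 7396 ≡ 477 (mod 629)
157 = 128 + 16 + 8 + 4 + 1 in binary powers of 2.
So 12^157 ≡ 477 · 120 · 441 · 608 · 12 ≡ 201 (mod 629).
Squaring chain: 201 → 145; never reaches −1, so base 12 is a Miller–Rabin witness that 629 is composite.

201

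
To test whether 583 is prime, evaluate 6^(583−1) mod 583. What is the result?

6^1 ≡ 6 (mod 583)
6^2 ≡ 6^2 = 36 ≡ 36 (mod 583)
6^4 ≡ 36^2 = 1296 ≡ 130 (mod 583)
6^8 ≡ 130^2 = 16900 ≡ 576 (mod 583)
6^16 ≡ 576^2 = 331776 ≡ 49 (mod 583)
6^32 ≡ 49^2 = 2401 ≡ 69 (mod 583)
6^64 ≡ 69^2 = 4761 ≡ 97 (mod 583)
6^128 ≡ 97^2 = 9409 ≡ 81 (mod 583)
6^256 ≡ 81^2 = 6561 ≡ 148 (mod 583)
6^512 ≡ 148^2 = 21904 ≡ 333 (mod 583)
582 = 512 + 64 + 4 + 2 in binary powers of 2.
So 6^582 ≡ 333 · 97 · 130 · 36 ≡ 278 (mod 583).
Since 278 ≠ 1, base 6 is a Fermat witness: 583 is composite.

278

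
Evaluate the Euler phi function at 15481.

Factor: 15481 = 113 · 137.
φ(15481) = (113−1) · (137−1) = 112 · 136 = 15232.

15232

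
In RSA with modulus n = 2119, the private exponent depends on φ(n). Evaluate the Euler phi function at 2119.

1944

Factor: 2119 = 13 · 163.
φ(2119) = (13−1) · (163−1) = 12 · 162 = 1944.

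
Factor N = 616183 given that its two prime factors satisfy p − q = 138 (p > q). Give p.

Since p = q + 138, we have 616183 = q(q + 138), so q² + 138q − 616183 = 0.
Discriminant: 138² + 4·616183 = 19044 + 2464732 = 2483776; √2483776 = 1576.
q = (−138 + 1576)/2 = 719, and p = q + 138 = 857.
Check: 719 · 857 = 616183.

857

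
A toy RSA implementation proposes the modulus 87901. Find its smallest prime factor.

87901 is odd.
Digit sum 25, not divisible by 3.
Ends in 1: not divisible by 5.
7: 87901 = 7·12557 + 2
11: 87901 = 11·7991

11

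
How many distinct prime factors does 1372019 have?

1372019 = 11^2 · 11339
11339 = 17 · 667
667 = 23 · 29
1372019 = 11^2 · 17 · 23 · 29, which has 4 distinct prime factors.

4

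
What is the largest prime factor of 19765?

19765 = 5 · 3953
3953 = 59 · 67
67 is prime.
So 19765 = 5 · 59 · 67; the largest prime factor is 67.

67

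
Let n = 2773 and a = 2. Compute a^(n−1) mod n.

1088

2^1 ≡ 2 (mod 2773)
2^2 ≡ 2^2 = 4 ≡ 4 (mod 2773)
2^4 ≡ 4^2 = 16 ≡ 16 (mod 2773)
2^8 ≡ 16^2 = 256 ≡ 256 (mod 2773)
2^16 ≡ 256^2 = 65536 ≡ 1757 (mod 2773)
2^32 ≡ 1757^2 = 3087049 ≡ 700 (mod 2773)
2^64 ≡ 700^2 = 490000 ≡ 1952 (mod 2773)
2^128 ≡ 1952^2 = 3810304 ≡ 202 (mod 2773)
2^256 ≡ 202^2 = 40804 ≡ 1982 (mod 2773)
2^512 ≡ 1982^2 = 3928324 ≡ 1756 (mod 2773)
2^1024 ≡ 1756^2 = 3083536 ≡ 2733 (mod 2773)
2^2048 ≡ 2733^2 = 7469289 ≡ 1600 (mod 2773)
2772 = 2048 + 512 + 128 + 64 + 16 + 4 in binary powers of 2.
So 2^2772 ≡ 1600 · 1756 · 202 · 1952 · 1757 · 16 ≡ 1088 (mod 2773).
Since 1088 ≠ 1, base 2 is a Fermat witness: 2773 is composite.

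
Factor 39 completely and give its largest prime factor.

39 = 3 · 13
13 is prime.
So 39 = 3 · 13; the largest prime factor is 13.

13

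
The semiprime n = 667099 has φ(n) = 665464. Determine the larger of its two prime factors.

863

φ(n) = (p−1)(q−1) = n − (p+q) + 1, so p + q = 667099 − 665464 + 1 = 1636.
p and q are the roots of t² − 1636t + 667099 = 0.
Discriminant: 1636² − 4·667099 = 2676496 − 2668396 = 8100; √8100 = 90.
q = (1636 − 90)/2 = 773, p = (1636 + 90)/2 = 863.
Check: 773 · 863 = 667099.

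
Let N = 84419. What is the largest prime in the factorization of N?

84419 = 29 · 2911
2911 = 41 · 71
71 is prime.
So 84419 = 29 · 41 · 71; the largest prime factor is 71.

71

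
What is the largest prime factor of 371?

53

371 = 7 · 53
53 is prime.
So 371 = 7 · 53; the largest prime factor is 53.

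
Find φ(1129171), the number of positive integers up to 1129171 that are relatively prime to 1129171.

Factor: 1129171 = 61 · 107 · 173.
φ(1129171) = (61−1) · (107−1) · (173−1) = 60 · 106 · 172 = 1093920.

1093920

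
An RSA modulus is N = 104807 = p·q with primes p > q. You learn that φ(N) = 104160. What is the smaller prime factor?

φ(n) = (p−1)(q−1) = n − (p+q) + 1, so p + q = 104807 − 104160 + 1 = 648.
p and q are the roots of t² − 648t + 104807 = 0.
Discriminant: 648² − 4·104807 = 419904 − 419228 = 676; √676 = 26.
q = (648 − 26)/2 = 311, p = (648 + 26)/2 = 337.
Check: 311 · 337 = 104807.

311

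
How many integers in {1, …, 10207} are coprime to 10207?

Factor: 10207 = 59 · 173.
φ(10207) = (59−1) · (173−1) = 58 · 172 = 9976.

9976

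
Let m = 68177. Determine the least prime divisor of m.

68177 is odd.
Digit sum 29, not divisible by 3.
Ends in 7: not divisible by 5.
7: 68177 = 7·9739 + 4
11: 68177 = 11·6197 + 10
13: 68177 = 13·5244 + 5
17: 68177 = 17·4010 + 7
19: 68177 = 19·3588 + 5
23: 68177 = 23·2964 + 5
29: 68177 = 29·2350 + 27
31: 68177 = 31·2199 + 8
37: 68177 = 37·1842 + 23
41: 68177 = 41·1662 + 35
43: 68177 = 43·1585 + 22
47: 68177 = 47·1450 + 27
53: 68177 = 53·1286 + 19
59: 68177 = 59·1155 + 32
61: 68177 = 61·1117 + 40
67: 68177 = 67·1017 + 38
71: 68177 = 71·960 + 17
73: 68177 = 73·933 + 68
79: 68177 = 79·863

79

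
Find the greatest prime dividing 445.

445 = 5 · 89
89 is prime.
So 445 = 5 · 89; the largest prime factor is 89.

89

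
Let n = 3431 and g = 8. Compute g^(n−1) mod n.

8^1 ≡ 8 (mod 3431)
8^2 ≡ 8^2 = 64 ≡ 64 (mod 3431)
8^4 ≡ 64^2 = 4096 ≡ 665 (mod 3431)
8^8 ≡ 665^2 = 442225 ≡ 3057 (mod 3431)
8^16 ≡ 3057^2 = 9345249 ≡ 2636 (mod 3431)
8^32 ≡ 2636^2 = 6948496 ≡ 721 (mod 3431)
8^64 ≡ 721^2 = 519841 ≡ 1760 (mod 3431)
8^128 ≡ 1760^2 = 3097600 ≡ 2838 (mod 3431)
8^256 ≡ 2838^2 = 8054244 ≡ 1687 (mod 3431)
8^512 ≡ 1687^2 = 2845969 ≡ 1670 (mod 3431)
8^1024 ≡ 1670^2 = 2788900 ≡ 2928 (mod 3431)
8^2048 ≡ 2928^2 = 8573184 ≡ 2546 (mod 3431)
3430 = 2048 + 1024 + 256 + 64 + 32 + 4 + 2 in binary powers of 2.
So 8^3430 ≡ 2546 · 2928 · 1687 · 1760 · 721 · 665 · 64 ≡ 1687 (mod 3431).
Since 1687 ≠ 1, base 8 is a Fermat witness: 3431 is composite.

1687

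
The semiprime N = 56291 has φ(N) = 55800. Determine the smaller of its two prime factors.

φ(n) = (p−1)(q−1) = n − (p+q) + 1, so p + q = 56291 − 55800 + 1 = 492.
p and q are the roots of t² − 492t + 56291 = 0.
Discriminant: 492² − 4·56291 = 242064 − 225164 = 16900; √16900 = 130.
q = (492 − 130)/2 = 181, p = (492 + 130)/2 = 311.
Check: 181 · 311 = 56291.

181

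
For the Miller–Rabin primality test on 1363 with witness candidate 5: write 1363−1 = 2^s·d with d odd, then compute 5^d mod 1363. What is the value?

1363 − 1 = 1362 = 2^1 · 681, so d = 681.
5^1 ≡ 5 (mod 1363)
5^2 ≡ 5^2 = 25 ≡ 25 (mod 1363)
5^4 ≡ 25^2 = 625 ≡ 625 (mod 1363)
5^8 ≡ 625^2 = 390625 ≡ 807 (mod 1363)
5^16 ≡ 807^2 = 651249 ≡ 1098 (mod 1363)
5^32 ≡ 1098^2 = 1205604 ≡ 712 (mod 1363)
5^64 ≡ 712^2 = 506944 ≡ 1271 (mod 1363)
5^128 ≡ 1271^2 = 1615441 ≡ 286 (mod 1363)
5^256 ≡ 286^2 = 81796 ≡ 16 (mod 1363)
5^512 ≡ 16^2 = 256 ≡ 256 (mod 1363)
681 = 512 + 128 + 32 + 8 + 1 in binary powers of 2.
So 5^681 ≡ 256 · 286 · 712 · 807 · 5 ≡ 584 (mod 1363).
Squaring chain: 584; never reaches −1, so base 5 is a Miller–Rabin witness that 1363 is composite.

584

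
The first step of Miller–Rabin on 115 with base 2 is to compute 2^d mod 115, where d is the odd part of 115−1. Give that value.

27

115 − 1 = 114 = 2^1 · 57, so d = 57.
2^1 ≡ 2 (mod 115)
2^2 ≡ 2^2 = 4 ≡ 4 (mod 115)
2^4 ≡ 4^2 = 16 ≡ 16 (mod 115)
2^8 ≡ 16^2 = 256 ≡ 26 (mod 115)
2^16 ≡ 26^2 = 676 ≡ 101 (mod 115)
2^32 ≡ 101^2 = 10201 ≡ 81 (mod 115)
57 = 32 + 16 + 8 + 1 in binary powers of 2.
So 2^57 ≡ 81 · 101 · 26 · 2 ≡ 27 (mod 115).
Squaring chain: 27; never reaches −1, so base 2 is a Miller–Rabin witness that 115 is composite.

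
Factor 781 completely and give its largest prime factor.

781 = 11 · 71
71 is prime.
So 781 = 11 · 71; the largest prime factor is 71.

71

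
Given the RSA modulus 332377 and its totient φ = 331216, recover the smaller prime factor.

φ(n) = (p−1)(q−1) = n − (p+q) + 1, so p + q = 332377 − 331216 + 1 = 1162.
p and q are the roots of t² − 1162t + 332377 = 0.
Discriminant: 1162² − 4·332377 = 1350244 − 1329508 = 20736; √20736 = 144.
q = (1162 − 144)/2 = 509, p = (1162 + 144)/2 = 653.
Check: 509 · 653 = 332377.

509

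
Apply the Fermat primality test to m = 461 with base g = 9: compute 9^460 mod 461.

9^1 ≡ 9 (mod 461)
9^2 ≡ 9^2 = 81 ≡ 81 (mod 461)
9^4 ≡ 81^2 = 6561 ≡ 107 (mod 461)
9^8 ≡ 107^2 = 11449 ≡ 385 (mod 461)
9^16 ≡ 385^2 = 148225 ≡ 244 (mod 461)
9^32 ≡ 244^2 = 59536 ≡ 67 (mod 461)
9^64 ≡ 67^2 = 4489 ≡ 340 (mod 461)
9^128 ≡ 340^2 = 115600 ≡ 350 (mod 461)
9^256 ≡ 350^2 = 122500 ≡ 335 (mod 461)
460 = 256 + 128 + 64 + 8 + 4 in binary powers of 2.
So 9^460 ≡ 335 · 350 · 340 · 385 · 107 ≡ 1 (mod 461).
Since the result is 1, base 9 gives no evidence that 461 is composite.

1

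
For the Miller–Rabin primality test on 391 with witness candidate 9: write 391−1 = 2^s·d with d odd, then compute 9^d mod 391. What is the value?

151

391 − 1 = 390 = 2^1 · 195, so d = 195.
9^1 ≡ 9 (mod 391)
9^2 ≡ 9^2 = 81 ≡ 81 (mod 391)
9^4 ≡ 81^2 = 6561 ≡ 305 (mod 391)
9^8 ≡ 305^2 = 93025 ≡ 358 (mod 391)
9^16 ≡ 358^2 = 128164 ≡ 307 (mod 391)
9^32 ≡ 307^2 = 94249 ≡ 18 (mod 391)
9^64 ≡ 18^2 = 324 ≡ 324 (mod 391)
9^128 ≡ 324^2 = 104976 ≡ 188 (mod 391)
195 = 128 + 64 + 2 + 1 in binary powers of 2.
So 9^195 ≡ 188 · 324 · 81 · 9 ≡ 151 (mod 391).
Squaring chain: 151; never reaches −1, so base 9 is a Miller–Rabin witness that 391 is composite.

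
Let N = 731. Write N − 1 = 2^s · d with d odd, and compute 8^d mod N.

94

731 − 1 = 730 = 2^1 · 365, so d = 365.
8^1 ≡ 8 (mod 731)
8^2 ≡ 8^2 = 64 ≡ 64 (mod 731)
8^4 ≡ 64^2 = 4096 ≡ 441 (mod 731)
8^8 ≡ 441^2 = 194481 ≡ 35 (mod 731)
8^16 ≡ 35^2 = 1225 ≡ 494 (mod 731)
8^32 ≡ 494^2 = 244036 ≡ 613 (mod 731)
8^64 ≡ 613^2 = 375769 ≡ 35 (mod 731)
8^128 ≡ 35^2 = 1225 ≡ 494 (mod 731)
8^256 ≡ 494^2 = 244036 ≡ 613 (mod 731)
365 = 256 + 64 + 32 + 8 + 4 + 1 in binary powers of 2.
So 8^365 ≡ 613 · 35 · 613 · 35 · 441 · 8 ≡ 94 (mod 731).
Squaring chain: 94; never reaches −1, so base 8 is a Miller–Rabin witness that 731 is composite.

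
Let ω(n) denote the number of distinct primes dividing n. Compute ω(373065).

6

373065 = 3 · 124355
124355 = 5 · 24871
24871 = 7 · 3553
3553 = 11 · 323
323 = 17 · 19
373065 = 3 · 5 · 7 · 11 · 17 · 19, which has 6 distinct prime factors.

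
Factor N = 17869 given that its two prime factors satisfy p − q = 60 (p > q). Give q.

107

Since p = q + 60, we have 17869 = q(q + 60), so q² + 60q − 17869 = 0.
Discriminant: 60² + 4·17869 = 3600 + 71476 = 75076; √75076 = 274.
q = (−60 + 274)/2 = 107, and p = q + 60 = 167.
Check: 107 · 167 = 17869.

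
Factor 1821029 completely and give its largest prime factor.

1821029 = 7 · 260147
260147 = 37 · 7031
7031 = 79 · 89
89 is prime.
So 1821029 = 7 · 37 · 79 · 89; the largest prime factor is 89.

89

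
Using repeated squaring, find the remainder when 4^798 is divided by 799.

4^1 ≡ 4 (mod 799)
4^2 ≡ 4^2 = 16 ≡ 16 (mod 799)
4^4 ≡ 16^2 = 256 ≡ 256 (mod 799)
4^8 ≡ 256^2 = 65536 ≡ 18 (mod 799)
4^16 ≡ 18^2 = 324 ≡ 324 (mod 799)
4^32 ≡ 324^2 = 104976 ≡ 307 (mod 799)
4^64 ≡ 307^2 = 94249 ≡ 766 (mod 799)
4^128 ≡ 766^2 = 586756 ≡ 290 (mod 799)
4^256 ≡ 290^2 = 84100 ≡ 205 (mod 799)
4^512 ≡ 205^2 = 42025 ≡ 477 (mod 799)
798 = 512 + 256 + 16 + 8 + 4 + 2 in binary powers of 2.
So 4^798 ≡ 477 · 205 · 324 · 18 · 256 · 16 ≡ 747 (mod 799).
Since 747 ≠ 1, base 4 is a Fermat witness: 799 is composite.

747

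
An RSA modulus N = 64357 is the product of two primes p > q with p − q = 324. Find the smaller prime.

Since p = q + 324, we have 64357 = q(q + 324), so q² + 324q − 64357 = 0.
Discriminant: 324² + 4·64357 = 104976 + 257428 = 362404; √362404 = 602.
q = (−324 + 602)/2 = 139, and p = q + 324 = 463.
Check: 139 · 463 = 64357.

139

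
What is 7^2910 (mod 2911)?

1795

7^1 ≡ 7 (mod 2911)
7^2 ≡ 7^2 = 49 ≡ 49 (mod 2911)
7^4 ≡ 49^2 = 2401 ≡ 2401 (mod 2911)
7^8 ≡ 2401^2 = 5764801 ≡ 1021 (mod 2911)
7^16 ≡ 1021^2 = 1042441 ≡ 303 (mod 2911)
7^32 ≡ 303^2 = 91809 ≡ 1568 (mod 2911)
7^64 ≡ 1568^2 = 2458624 ≡ 1740 (mod 2911)
7^128 ≡ 1740^2 = 3027600 ≡ 160 (mod 2911)
7^256 ≡ 160^2 = 25600 ≡ 2312 (mod 2911)
7^512 ≡ 2312^2 = 5345344 ≡ 748 (mod 2911)
7^1024 ≡ 748^2 = 559504 ≡ 592 (mod 2911)
7^2048 ≡ 592^2 = 350464 ≡ 1144 (mod 2911)
2910 = 2048 + 512 + 256 + 64 + 16 + 8 + 4 + 2 in binary powers of 2.
So 7^2910 ≡ 1144 · 748 · 2312 · 1740 · 303 · 1021 · 2401 · 49 ≡ 1795 (mod 2911).
Since 1795 ≠ 1, base 7 is a Fermat witness: 2911 is composite.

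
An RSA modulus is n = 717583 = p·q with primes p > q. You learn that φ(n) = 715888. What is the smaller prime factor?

φ(n) = (p−1)(q−1) = n − (p+q) + 1, so p + q = 717583 − 715888 + 1 = 1696.
p and q are the roots of t² − 1696t + 717583 = 0.
Discriminant: 1696² − 4·717583 = 2876416 − 2870332 = 6084; √6084 = 78.
q = (1696 − 78)/2 = 809, p = (1696 + 78)/2 = 887.
Check: 809 · 887 = 717583.

809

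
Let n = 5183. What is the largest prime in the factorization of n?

73

5183 = 71 · 73
73 is prime.
So 5183 = 71 · 73; the largest prime factor is 73.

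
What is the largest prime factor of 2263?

2263 = 31 · 73
73 is prime.
So 2263 = 31 · 73; the largest prime factor is 73.

73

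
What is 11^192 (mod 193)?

11^1 ≡ 11 (mod 193)
11^2 ≡ 11^2 = 121 ≡ 121 (mod 193)
11^4 ≡ 121^2 = 14641 ≡ 166 (mod 193)
11^8 ≡ 166^2 = 27556 ≡ 150 (mod 193)
11^16 ≡ 150^2 = 22500 ≡ 112 (mod 193)
11^32 ≡ 112^2 = 12544 ≡ 192 (mod 193)
11^64 ≡ 192^2 = 36864 ≡ 1 (mod 193)
11^128 ≡ 1^2 = 1 ≡ 1 (mod 193)
192 = 128 + 64 in binary powers of 2.
So 11^192 ≡ 1 · 1 ≡ 1 (mod 193).
Since the result is 1, base 11 gives no evidence that 193 is composite.

1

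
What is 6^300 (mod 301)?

6^1 ≡ 6 (mod 301)
6^2 ≡ 6^2 = 36 ≡ 36 (mod 301)
6^4 ≡ 36^2 = 1296 ≡ 92 (mod 301)
6^8 ≡ 92^2 = 8464 ≡ 36 (mod 301)
6^16 ≡ 36^2 = 1296 ≡ 92 (mod 301)
6^32 ≡ 92^2 = 8464 ≡ 36 (mod 301)
6^64 ≡ 36^2 = 1296 ≡ 92 (mod 301)
6^128 ≡ 92^2 = 8464 ≡ 36 (mod 301)
6^256 ≡ 36^2 = 1296 ≡ 92 (mod 301)
300 = 256 + 32 + 8 + 4 in binary powers of 2.
So 6^300 ≡ 92 · 36 · 36 · 92 ≡ 1 (mod 301).
Since the result is 1, base 6 gives no evidence that 301 is composite.

1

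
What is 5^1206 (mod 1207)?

1141

5^1 ≡ 5 (mod 1207)
5^2 ≡ 5^2 = 25 ≡ 25 (mod 1207)
5^4 ≡ 25^2 = 625 ≡ 625 (mod 1207)
5^8 ≡ 625^2 = 390625 ≡ 764 (mod 1207)
5^16 ≡ 764^2 = 583696 ≡ 715 (mod 1207)
5^32 ≡ 715^2 = 511225 ≡ 664 (mod 1207)
5^64 ≡ 664^2 = 440896 ≡ 341 (mod 1207)
5^128 ≡ 341^2 = 116281 ≡ 409 (mod 1207)
5^256 ≡ 409^2 = 167281 ≡ 715 (mod 1207)
5^512 ≡ 715^2 = 511225 ≡ 664 (mod 1207)
5^1024 ≡ 664^2 = 440896 ≡ 341 (mod 1207)
1206 = 1024 + 128 + 32 + 16 + 4 + 2 in binary powers of 2.
So 5^1206 ≡ 341 · 409 · 664 · 715 · 625 · 25 ≡ 1141 (mod 1207).
Since 1141 ≠ 1, base 5 is a Fermat witness: 1207 is composite.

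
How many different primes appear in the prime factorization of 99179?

99179 = 41^2 · 59
99179 = 41^2 · 59, which has 2 distinct prime factors.

2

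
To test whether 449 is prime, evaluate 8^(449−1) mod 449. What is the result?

8^1 ≡ 8 (mod 449)
8^2 ≡ 8^2 = 64 ≡ 64 (mod 449)
8^4 ≡ 64^2 = 4096 ≡ 55 (mod 449)
8^8 ≡ 55^2 = 3025 ≡ 331 (mod 449)
8^16 ≡ 331^2 = 109561 ≡ 5 (mod 449)
8^32 ≡ 5^2 = 25 ≡ 25 (mod 449)
8^64 ≡ 25^2 = 625 ≡ 176 (mod 449)
8^128 ≡ 176^2 = 30976 ≡ 444 (mod 449)
8^256 ≡ 444^2 = 197136 ≡ 25 (mod 449)
448 = 256 + 128 + 64 in binary powers of 2.
So 8^448 ≡ 25 · 444 · 176 ≡ 1 (mod 449).
Since the result is 1, base 8 gives no evidence that 449 is composite.

1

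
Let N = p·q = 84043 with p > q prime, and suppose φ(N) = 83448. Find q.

229

φ(n) = (p−1)(q−1) = n − (p+q) + 1, so p + q = 84043 − 83448 + 1 = 596.
p and q are the roots of t² − 596t + 84043 = 0.
Discriminant: 596² − 4·84043 = 355216 − 336172 = 19044; √19044 = 138.
q = (596 − 138)/2 = 229, p = (596 + 138)/2 = 367.
Check: 229 · 367 = 84043.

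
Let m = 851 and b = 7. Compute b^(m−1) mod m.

255

7^1 ≡ 7 (mod 851)
7^2 ≡ 7^2 = 49 ≡ 49 (mod 851)
7^4 ≡ 49^2 = 2401 ≡ 699 (mod 851)
7^8 ≡ 699^2 = 488601 ≡ 127 (mod 851)
7^16 ≡ 127^2 = 16129 ≡ 811 (mod 851)
7^32 ≡ 811^2 = 657721 ≡ 749 (mod 851)
7^64 ≡ 749^2 = 561001 ≡ 192 (mod 851)
7^128 ≡ 192^2 = 36864 ≡ 271 (mod 851)
7^256 ≡ 271^2 = 73441 ≡ 255 (mod 851)
7^512 ≡ 255^2 = 65025 ≡ 349 (mod 851)
850 = 512 + 256 + 64 + 16 + 2 in binary powers of 2.
So 7^850 ≡ 349 · 255 · 192 · 811 · 49 ≡ 255 (mod 851).
Since 255 ≠ 1, base 7 is a Fermat witness: 851 is composite.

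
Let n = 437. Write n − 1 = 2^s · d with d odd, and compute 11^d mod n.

182

437 − 1 = 436 = 2^2 · 109, so d = 109.
11^1 ≡ 11 (mod 437)
11^2 ≡ 11^2 = 121 ≡ 121 (mod 437)
11^4 ≡ 121^2 = 14641 ≡ 220 (mod 437)
11^8 ≡ 220^2 = 48400 ≡ 330 (mod 437)
11^16 ≡ 330^2 = 108900 ≡ 87 (mod 437)
11^32 ≡ 87^2 = 7569 ≡ 140 (mod 437)
11^64 ≡ 140^2 = 19600 ≡ 372 (mod 437)
109 = 64 + 32 + 8 + 4 + 1 in binary powers of 2.
So 11^109 ≡ 372 · 140 · 330 · 220 · 11 ≡ 182 (mod 437).
Squaring chain: 182 → 349; never reaches −1, so base 11 is a Miller–Rabin witness that 437 is composite.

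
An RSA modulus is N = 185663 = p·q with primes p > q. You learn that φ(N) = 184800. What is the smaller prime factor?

φ(n) = (p−1)(q−1) = n − (p+q) + 1, so p + q = 185663 − 184800 + 1 = 864.
p and q are the roots of t² − 864t + 185663 = 0.
Discriminant: 864² − 4·185663 = 746496 − 742652 = 3844; √3844 = 62.
q = (864 − 62)/2 = 401, p = (864 + 62)/2 = 463.
Check: 401 · 463 = 185663.

401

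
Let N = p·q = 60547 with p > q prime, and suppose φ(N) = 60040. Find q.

φ(n) = (p−1)(q−1) = n − (p+q) + 1, so p + q = 60547 − 60040 + 1 = 508.
p and q are the roots of t² − 508t + 60547 = 0.
Discriminant: 508² − 4·60547 = 258064 − 242188 = 15876; √15876 = 126.
q = (508 − 126)/2 = 191, p = (508 + 126)/2 = 317.
Check: 191 · 317 = 60547.

191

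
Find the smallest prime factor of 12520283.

12520283 is odd.
Digit sum 23, not divisible by 3.
Ends in 3: not divisible by 5.
7: 12520283 = 7·1788611 + 6
11: 12520283 = 11·1138207 + 6
13: 12520283 = 13·963098 + 9
17: 12520283 = 17·736487 + 4
19: 12520283 = 19·658962 + 5
23: 12520283 = 23·544360 + 3
29: 12520283 = 29·431733 + 26
31: 12520283 = 31·403880 + 3
37: 12520283 = 37·338386 + 1
41: 12520283 = 41·305372 + 31
43: 12520283 = 43·291169 + 16
47: 12520283 = 47·266389

47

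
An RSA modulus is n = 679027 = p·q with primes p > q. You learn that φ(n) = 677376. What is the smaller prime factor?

769

φ(n) = (p−1)(q−1) = n − (p+q) + 1, so p + q = 679027 − 677376 + 1 = 1652.
p and q are the roots of t² − 1652t + 679027 = 0.
Discriminant: 1652² − 4·679027 = 2729104 − 2716108 = 12996; √12996 = 114.
q = (1652 − 114)/2 = 769, p = (1652 + 114)/2 = 883.
Check: 769 · 883 = 679027.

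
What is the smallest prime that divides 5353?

5353 is odd.
Digit sum 16, not divisible by 3.
Ends in 3: not divisible by 5.
7: 5353 = 7·764 + 5
11: 5353 = 11·486 + 7
13: 5353 = 13·411 + 10
17: 5353 = 17·314 + 15
19: 5353 = 19·281 + 14
23: 5353 = 23·232 + 17
29: 5353 = 29·184 + 17
31: 5353 = 31·172 + 21
37: 5353 = 37·144 + 25
41: 5353 = 41·130 + 23
43: 5353 = 43·124 + 21
47: 5353 = 47·113 + 42
53: 5353 = 53·101

53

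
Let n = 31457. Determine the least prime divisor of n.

31457 is odd.
Digit sum 20, not divisible by 3.
Ends in 7: not divisible by 5.
7: 31457 = 7·4493 + 6
11: 31457 = 11·2859 + 8
13: 31457 = 13·2419 + 10
17: 31457 = 17·1850 + 7
19: 31457 = 19·1655 + 12
23: 31457 = 23·1367 + 16
29: 31457 = 29·1084 + 21
31: 31457 = 31·1014 + 23
37: 31457 = 37·850 + 7
41: 31457 = 41·767 + 10
43: 31457 = 43·731 + 24
47: 31457 = 47·669 + 14
53: 31457 = 53·593 + 28
59: 31457 = 59·533 + 10
61: 31457 = 61·515 + 42
67: 31457 = 67·469 + 34
71: 31457 = 71·443 + 4
73: 31457 = 73·430 + 67
79: 31457 = 79·398 + 15
83: 31457 = 83·379

83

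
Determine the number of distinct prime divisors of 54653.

54653 = 31 · 1763
1763 = 41 · 43
54653 = 31 · 41 · 43, which has 3 distinct prime factors.

3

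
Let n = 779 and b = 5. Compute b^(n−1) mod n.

720

5^1 ≡ 5 (mod 779)
5^2 ≡ 5^2 = 25 ≡ 25 (mod 779)
5^4 ≡ 25^2 = 625 ≡ 625 (mod 779)
5^8 ≡ 625^2 = 390625 ≡ 346 (mod 779)
5^16 ≡ 346^2 = 119716 ≡ 529 (mod 779)
5^32 ≡ 529^2 = 279841 ≡ 180 (mod 779)
5^64 ≡ 180^2 = 32400 ≡ 461 (mod 779)
5^128 ≡ 461^2 = 212521 ≡ 633 (mod 779)
5^256 ≡ 633^2 = 400689 ≡ 283 (mod 779)
5^512 ≡ 283^2 = 80089 ≡ 631 (mod 779)
778 = 512 + 256 + 8 + 2 in binary powers of 2.
So 5^778 ≡ 631 · 283 · 346 · 25 ≡ 720 (mod 779).
Since 720 ≠ 1, base 5 is a Fermat witness: 779 is composite.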